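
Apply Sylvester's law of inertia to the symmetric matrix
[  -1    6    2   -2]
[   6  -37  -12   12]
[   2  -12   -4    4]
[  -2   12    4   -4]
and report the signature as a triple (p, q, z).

Answer: (0, 2, 2)

Derivation:
step 0: pivot -1 → sign −
step 1: pivot -1 → sign −
step 2: row/col 2 already zero → sign 0
step 3: row/col 3 already zero → sign 0
signature = (0, 2, 2)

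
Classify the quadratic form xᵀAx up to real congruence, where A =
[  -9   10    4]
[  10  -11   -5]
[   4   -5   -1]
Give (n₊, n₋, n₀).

step 0: pivot -9 → sign −
step 1: pivot 1/9 → sign +
step 2: pivot -2 → sign −
signature = (1, 2, 0)

Answer: (1, 2, 0)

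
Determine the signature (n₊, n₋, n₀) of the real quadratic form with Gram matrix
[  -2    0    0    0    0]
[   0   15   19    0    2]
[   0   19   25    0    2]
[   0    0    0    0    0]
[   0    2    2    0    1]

step 0: pivot -2 → sign −
step 1: pivot 15 → sign +
step 2: pivot 14/15 → sign +
step 3: pivot 3/7 → sign +
step 4: row/col 4 already zero → sign 0
signature = (3, 1, 1)

Answer: (3, 1, 1)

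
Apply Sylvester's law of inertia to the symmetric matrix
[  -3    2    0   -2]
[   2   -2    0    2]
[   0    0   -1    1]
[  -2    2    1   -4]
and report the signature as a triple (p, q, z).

Answer: (0, 4, 0)

Derivation:
step 0: pivot -3 → sign −
step 1: pivot -2/3 → sign −
step 2: pivot -1 → sign −
step 3: pivot -1 → sign −
signature = (0, 4, 0)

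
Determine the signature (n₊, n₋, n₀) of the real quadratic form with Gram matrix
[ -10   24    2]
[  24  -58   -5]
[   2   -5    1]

step 0: pivot -10 → sign −
step 1: pivot -2/5 → sign −
step 2: pivot 3/2 → sign +
signature = (1, 2, 0)

Answer: (1, 2, 0)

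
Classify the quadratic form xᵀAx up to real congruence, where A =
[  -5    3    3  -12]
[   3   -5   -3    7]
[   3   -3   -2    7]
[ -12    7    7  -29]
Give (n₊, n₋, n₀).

step 0: pivot -5 → sign −
step 1: pivot -16/5 → sign −
step 2: pivot 1/4 → sign +
step 3: pivot -1/4 → sign −
signature = (1, 3, 0)

Answer: (1, 3, 0)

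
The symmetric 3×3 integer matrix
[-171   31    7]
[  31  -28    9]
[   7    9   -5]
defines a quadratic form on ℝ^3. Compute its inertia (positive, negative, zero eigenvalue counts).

step 0: pivot -171 → sign −
step 1: pivot -3827/171 → sign −
step 2: pivot -6/3827 → sign −
signature = (0, 3, 0)

Answer: (0, 3, 0)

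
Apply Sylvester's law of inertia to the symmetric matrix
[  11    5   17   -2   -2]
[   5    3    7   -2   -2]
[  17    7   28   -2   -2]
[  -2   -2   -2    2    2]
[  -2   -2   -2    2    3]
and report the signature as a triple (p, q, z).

step 0: pivot 11 → sign +
step 1: pivot 8/11 → sign +
step 2: pivot 1 → sign +
step 3: pivot 1 → sign +
step 4: row/col 4 already zero → sign 0
signature = (4, 0, 1)

Answer: (4, 0, 1)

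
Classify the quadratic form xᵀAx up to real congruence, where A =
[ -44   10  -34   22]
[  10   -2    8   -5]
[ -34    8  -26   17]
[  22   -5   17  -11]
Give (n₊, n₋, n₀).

step 0: pivot -44 → sign −
step 1: pivot 3/11 → sign +
step 2: row/col 2 already zero → sign 0
step 3: row/col 3 already zero → sign 0
signature = (1, 1, 2)

Answer: (1, 1, 2)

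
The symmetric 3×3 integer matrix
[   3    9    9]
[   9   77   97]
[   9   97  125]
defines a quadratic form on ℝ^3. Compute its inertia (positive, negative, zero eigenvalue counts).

Answer: (2, 0, 1)

Derivation:
step 0: pivot 3 → sign +
step 1: pivot 50 → sign +
step 2: row/col 2 already zero → sign 0
signature = (2, 0, 1)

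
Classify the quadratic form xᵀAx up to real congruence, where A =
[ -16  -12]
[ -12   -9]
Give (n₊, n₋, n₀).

Answer: (0, 1, 1)

Derivation:
step 0: pivot -16 → sign −
step 1: row/col 1 already zero → sign 0
signature = (0, 1, 1)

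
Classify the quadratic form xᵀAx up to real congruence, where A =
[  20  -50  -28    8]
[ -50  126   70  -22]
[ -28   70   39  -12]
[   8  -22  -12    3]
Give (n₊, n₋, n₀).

Answer: (2, 2, 0)

Derivation:
step 0: pivot 20 → sign +
step 1: pivot 1 → sign +
step 2: pivot -1/5 → sign −
step 3: pivot -1 → sign −
signature = (2, 2, 0)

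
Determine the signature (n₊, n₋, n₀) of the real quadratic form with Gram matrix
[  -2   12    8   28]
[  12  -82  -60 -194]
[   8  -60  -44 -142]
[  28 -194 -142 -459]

step 0: pivot -2 → sign −
step 1: pivot -10 → sign −
step 2: pivot 12/5 → sign +
step 3: row/col 3 already zero → sign 0
signature = (1, 2, 1)

Answer: (1, 2, 1)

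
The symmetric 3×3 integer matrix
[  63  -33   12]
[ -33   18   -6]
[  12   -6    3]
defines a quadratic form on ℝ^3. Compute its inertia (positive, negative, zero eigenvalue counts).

Answer: (3, 0, 0)

Derivation:
step 0: pivot 63 → sign +
step 1: pivot 5/7 → sign +
step 2: pivot 3/5 → sign +
signature = (3, 0, 0)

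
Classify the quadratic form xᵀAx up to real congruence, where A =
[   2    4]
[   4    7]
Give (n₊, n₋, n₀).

step 0: pivot 2 → sign +
step 1: pivot -1 → sign −
signature = (1, 1, 0)

Answer: (1, 1, 0)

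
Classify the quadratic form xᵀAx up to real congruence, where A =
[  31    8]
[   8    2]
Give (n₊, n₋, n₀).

Answer: (1, 1, 0)

Derivation:
step 0: pivot 31 → sign +
step 1: pivot -2/31 → sign −
signature = (1, 1, 0)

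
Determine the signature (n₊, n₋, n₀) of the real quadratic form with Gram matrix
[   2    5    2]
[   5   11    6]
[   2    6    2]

Answer: (2, 1, 0)

Derivation:
step 0: pivot 2 → sign +
step 1: pivot -3/2 → sign −
step 2: pivot 2/3 → sign +
signature = (2, 1, 0)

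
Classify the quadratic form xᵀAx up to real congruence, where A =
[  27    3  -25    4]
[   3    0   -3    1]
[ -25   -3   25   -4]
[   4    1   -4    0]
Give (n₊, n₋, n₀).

step 0: pivot 27 → sign +
step 1: pivot -1/3 → sign −
step 2: pivot 2 → sign +
step 3: pivot 1/9 → sign +
signature = (3, 1, 0)

Answer: (3, 1, 0)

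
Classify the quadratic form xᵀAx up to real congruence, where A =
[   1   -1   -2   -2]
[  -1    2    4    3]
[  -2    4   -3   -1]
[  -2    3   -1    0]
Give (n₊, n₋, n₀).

step 0: pivot 1 → sign +
step 1: pivot 1 → sign +
step 2: pivot -11 → sign −
step 3: pivot -6/11 → sign −
signature = (2, 2, 0)

Answer: (2, 2, 0)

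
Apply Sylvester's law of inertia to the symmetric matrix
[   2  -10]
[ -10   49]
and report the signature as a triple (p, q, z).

step 0: pivot 2 → sign +
step 1: pivot -1 → sign −
signature = (1, 1, 0)

Answer: (1, 1, 0)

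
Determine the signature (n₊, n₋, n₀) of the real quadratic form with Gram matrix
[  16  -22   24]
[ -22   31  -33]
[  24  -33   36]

step 0: pivot 16 → sign +
step 1: pivot 3/4 → sign +
step 2: row/col 2 already zero → sign 0
signature = (2, 0, 1)

Answer: (2, 0, 1)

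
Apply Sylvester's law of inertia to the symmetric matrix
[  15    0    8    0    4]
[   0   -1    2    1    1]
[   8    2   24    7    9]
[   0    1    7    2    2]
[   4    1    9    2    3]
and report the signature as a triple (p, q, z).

step 0: pivot 15 → sign +
step 1: pivot -1 → sign −
step 2: pivot 356/15 → sign +
step 3: pivot -147/356 → sign −
step 4: pivot -3/49 → sign −
signature = (2, 3, 0)

Answer: (2, 3, 0)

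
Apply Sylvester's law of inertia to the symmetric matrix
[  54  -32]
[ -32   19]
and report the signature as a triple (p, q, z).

Answer: (2, 0, 0)

Derivation:
step 0: pivot 54 → sign +
step 1: pivot 1/27 → sign +
signature = (2, 0, 0)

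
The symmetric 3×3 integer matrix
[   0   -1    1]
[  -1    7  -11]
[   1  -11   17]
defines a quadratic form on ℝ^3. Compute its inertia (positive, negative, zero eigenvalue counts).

step 0: pivot 7 → sign +
step 1: pivot -1/7 → sign −
step 2: pivot 2 → sign +
signature = (2, 1, 0)

Answer: (2, 1, 0)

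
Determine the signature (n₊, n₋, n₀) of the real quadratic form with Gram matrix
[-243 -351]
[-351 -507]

step 0: pivot -243 → sign −
step 1: row/col 1 already zero → sign 0
signature = (0, 1, 1)

Answer: (0, 1, 1)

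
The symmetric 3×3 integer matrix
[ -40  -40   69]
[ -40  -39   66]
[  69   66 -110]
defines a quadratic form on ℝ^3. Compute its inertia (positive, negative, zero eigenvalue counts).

step 0: pivot -40 → sign −
step 1: pivot 1 → sign +
step 2: pivot 1/40 → sign +
signature = (2, 1, 0)

Answer: (2, 1, 0)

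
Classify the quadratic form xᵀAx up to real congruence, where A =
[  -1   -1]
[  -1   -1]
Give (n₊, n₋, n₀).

Answer: (0, 1, 1)

Derivation:
step 0: pivot -1 → sign −
step 1: row/col 1 already zero → sign 0
signature = (0, 1, 1)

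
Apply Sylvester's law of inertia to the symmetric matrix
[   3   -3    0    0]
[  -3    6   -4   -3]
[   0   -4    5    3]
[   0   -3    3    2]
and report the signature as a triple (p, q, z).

Answer: (3, 1, 0)

Derivation:
step 0: pivot 3 → sign +
step 1: pivot 3 → sign +
step 2: pivot -1/3 → sign −
step 3: pivot 2 → sign +
signature = (3, 1, 0)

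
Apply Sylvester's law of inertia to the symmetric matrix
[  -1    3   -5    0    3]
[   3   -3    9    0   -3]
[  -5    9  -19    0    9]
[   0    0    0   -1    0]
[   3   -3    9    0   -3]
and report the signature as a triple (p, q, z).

Answer: (1, 2, 2)

Derivation:
step 0: pivot -1 → sign −
step 1: pivot 6 → sign +
step 2: pivot -1 → sign −
step 3: row/col 3 already zero → sign 0
step 4: row/col 4 already zero → sign 0
signature = (1, 2, 2)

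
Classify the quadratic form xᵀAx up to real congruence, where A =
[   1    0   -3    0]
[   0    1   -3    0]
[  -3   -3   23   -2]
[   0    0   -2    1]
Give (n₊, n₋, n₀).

Answer: (4, 0, 0)

Derivation:
step 0: pivot 1 → sign +
step 1: pivot 1 → sign +
step 2: pivot 5 → sign +
step 3: pivot 1/5 → sign +
signature = (4, 0, 0)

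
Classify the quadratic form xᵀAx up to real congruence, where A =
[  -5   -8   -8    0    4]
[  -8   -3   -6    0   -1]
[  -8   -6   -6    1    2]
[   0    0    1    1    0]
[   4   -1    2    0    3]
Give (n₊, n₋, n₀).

Answer: (4, 1, 0)

Derivation:
step 0: pivot -5 → sign −
step 1: pivot 49/5 → sign +
step 2: pivot 102/49 → sign +
step 3: pivot 53/102 → sign +
step 4: pivot 6/53 → sign +
signature = (4, 1, 0)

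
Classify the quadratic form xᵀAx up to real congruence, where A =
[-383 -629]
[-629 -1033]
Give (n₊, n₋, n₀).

Answer: (1, 1, 0)

Derivation:
step 0: pivot -383 → sign −
step 1: pivot 2/383 → sign +
signature = (1, 1, 0)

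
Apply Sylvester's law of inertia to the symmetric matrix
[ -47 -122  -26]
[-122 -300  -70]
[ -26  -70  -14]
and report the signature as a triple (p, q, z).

Answer: (2, 1, 0)

Derivation:
step 0: pivot -47 → sign −
step 1: pivot 784/47 → sign +
step 2: pivot 1/196 → sign +
signature = (2, 1, 0)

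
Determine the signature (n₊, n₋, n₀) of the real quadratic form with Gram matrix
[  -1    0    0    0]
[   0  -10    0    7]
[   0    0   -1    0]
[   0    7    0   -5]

step 0: pivot -1 → sign −
step 1: pivot -10 → sign −
step 2: pivot -1 → sign −
step 3: pivot -1/10 → sign −
signature = (0, 4, 0)

Answer: (0, 4, 0)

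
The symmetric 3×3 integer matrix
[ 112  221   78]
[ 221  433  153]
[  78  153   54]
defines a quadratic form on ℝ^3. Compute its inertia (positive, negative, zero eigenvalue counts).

Answer: (1, 2, 0)

Derivation:
step 0: pivot 112 → sign +
step 1: pivot -345/112 → sign −
step 2: pivot -6/115 → sign −
signature = (1, 2, 0)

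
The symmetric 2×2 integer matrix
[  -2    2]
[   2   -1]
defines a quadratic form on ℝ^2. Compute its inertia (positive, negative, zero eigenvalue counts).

Answer: (1, 1, 0)

Derivation:
step 0: pivot -2 → sign −
step 1: pivot 1 → sign +
signature = (1, 1, 0)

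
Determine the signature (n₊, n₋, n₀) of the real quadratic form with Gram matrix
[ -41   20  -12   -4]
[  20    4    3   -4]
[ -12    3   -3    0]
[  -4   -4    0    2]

step 0: pivot -41 → sign −
step 1: pivot 564/41 → sign +
step 2: pivot -15/188 → sign −
step 3: pivot -2/15 → sign −
signature = (1, 3, 0)

Answer: (1, 3, 0)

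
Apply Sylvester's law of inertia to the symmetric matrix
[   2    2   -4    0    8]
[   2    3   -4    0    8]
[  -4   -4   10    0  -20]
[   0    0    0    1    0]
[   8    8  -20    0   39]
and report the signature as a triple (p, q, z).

Answer: (4, 1, 0)

Derivation:
step 0: pivot 2 → sign +
step 1: pivot 1 → sign +
step 2: pivot 2 → sign +
step 3: pivot 1 → sign +
step 4: pivot -1 → sign −
signature = (4, 1, 0)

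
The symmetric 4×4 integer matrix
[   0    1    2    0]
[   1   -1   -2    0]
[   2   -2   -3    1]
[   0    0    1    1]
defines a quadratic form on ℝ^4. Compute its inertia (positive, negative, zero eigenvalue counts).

Answer: (2, 1, 1)

Derivation:
step 0: pivot -1 → sign −
step 1: pivot 1 → sign +
step 2: pivot 1 → sign +
step 3: row/col 3 already zero → sign 0
signature = (2, 1, 1)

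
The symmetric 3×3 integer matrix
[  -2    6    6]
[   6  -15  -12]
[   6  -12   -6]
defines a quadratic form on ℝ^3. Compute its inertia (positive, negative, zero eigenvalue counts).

step 0: pivot -2 → sign −
step 1: pivot 3 → sign +
step 2: row/col 2 already zero → sign 0
signature = (1, 1, 1)

Answer: (1, 1, 1)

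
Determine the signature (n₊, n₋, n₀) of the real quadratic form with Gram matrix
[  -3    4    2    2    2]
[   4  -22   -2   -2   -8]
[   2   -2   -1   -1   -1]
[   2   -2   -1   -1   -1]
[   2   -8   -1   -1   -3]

step 0: pivot -3 → sign −
step 1: pivot -50/3 → sign −
step 2: pivot 9/25 → sign +
step 3: row/col 3 already zero → sign 0
step 4: row/col 4 already zero → sign 0
signature = (1, 2, 2)

Answer: (1, 2, 2)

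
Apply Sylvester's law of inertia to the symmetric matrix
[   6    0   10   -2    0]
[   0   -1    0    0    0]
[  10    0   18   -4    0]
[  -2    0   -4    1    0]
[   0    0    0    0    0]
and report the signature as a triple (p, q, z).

Answer: (2, 1, 2)

Derivation:
step 0: pivot 6 → sign +
step 1: pivot -1 → sign −
step 2: pivot 4/3 → sign +
step 3: row/col 3 already zero → sign 0
step 4: row/col 4 already zero → sign 0
signature = (2, 1, 2)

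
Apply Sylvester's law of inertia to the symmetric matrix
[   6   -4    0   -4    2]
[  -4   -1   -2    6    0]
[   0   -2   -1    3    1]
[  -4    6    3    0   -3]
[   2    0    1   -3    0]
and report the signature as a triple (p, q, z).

Answer: (3, 2, 0)

Derivation:
step 0: pivot 6 → sign +
step 1: pivot -11/3 → sign −
step 2: pivot 1/11 → sign +
step 3: pivot -15 → sign −
step 4: pivot 1/15 → sign +
signature = (3, 2, 0)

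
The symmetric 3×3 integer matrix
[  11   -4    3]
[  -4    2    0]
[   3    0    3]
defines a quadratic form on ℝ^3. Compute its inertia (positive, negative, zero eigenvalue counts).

Answer: (2, 0, 1)

Derivation:
step 0: pivot 11 → sign +
step 1: pivot 6/11 → sign +
step 2: row/col 2 already zero → sign 0
signature = (2, 0, 1)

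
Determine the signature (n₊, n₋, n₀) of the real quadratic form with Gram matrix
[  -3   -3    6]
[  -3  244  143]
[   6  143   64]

step 0: pivot -3 → sign −
step 1: pivot 247 → sign +
step 2: pivot 3/247 → sign +
signature = (2, 1, 0)

Answer: (2, 1, 0)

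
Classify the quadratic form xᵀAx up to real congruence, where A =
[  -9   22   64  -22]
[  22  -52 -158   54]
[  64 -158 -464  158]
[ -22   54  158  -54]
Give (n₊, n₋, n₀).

step 0: pivot -9 → sign −
step 1: pivot 16/9 → sign +
step 2: pivot -41/4 → sign −
step 3: pivot 2/41 → sign +
signature = (2, 2, 0)

Answer: (2, 2, 0)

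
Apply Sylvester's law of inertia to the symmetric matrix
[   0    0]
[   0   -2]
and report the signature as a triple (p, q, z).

Answer: (0, 1, 1)

Derivation:
step 0: pivot -2 → sign −
step 1: row/col 1 already zero → sign 0
signature = (0, 1, 1)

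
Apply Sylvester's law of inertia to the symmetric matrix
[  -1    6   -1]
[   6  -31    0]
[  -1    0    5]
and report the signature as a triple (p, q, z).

step 0: pivot -1 → sign −
step 1: pivot 5 → sign +
step 2: pivot -6/5 → sign −
signature = (1, 2, 0)

Answer: (1, 2, 0)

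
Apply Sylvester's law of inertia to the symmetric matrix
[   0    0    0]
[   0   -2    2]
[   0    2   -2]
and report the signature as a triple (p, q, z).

step 0: pivot -2 → sign −
step 1: row/col 1 already zero → sign 0
step 2: row/col 2 already zero → sign 0
signature = (0, 1, 2)

Answer: (0, 1, 2)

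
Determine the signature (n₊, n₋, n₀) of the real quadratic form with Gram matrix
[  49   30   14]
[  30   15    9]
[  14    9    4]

Answer: (2, 1, 0)

Derivation:
step 0: pivot 49 → sign +
step 1: pivot -165/49 → sign −
step 2: pivot 3/55 → sign +
signature = (2, 1, 0)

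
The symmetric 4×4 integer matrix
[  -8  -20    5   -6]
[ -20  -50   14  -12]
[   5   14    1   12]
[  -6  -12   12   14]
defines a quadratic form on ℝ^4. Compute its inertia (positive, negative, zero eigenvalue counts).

Answer: (2, 2, 0)

Derivation:
step 0: pivot -8 → sign −
step 1: pivot 33/8 → sign +
step 2: pivot -6/11 → sign −
step 3: pivot 2 → sign +
signature = (2, 2, 0)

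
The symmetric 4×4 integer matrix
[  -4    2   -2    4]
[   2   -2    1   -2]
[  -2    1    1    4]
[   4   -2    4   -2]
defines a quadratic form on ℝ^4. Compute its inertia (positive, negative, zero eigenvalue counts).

Answer: (1, 2, 1)

Derivation:
step 0: pivot -4 → sign −
step 1: pivot -1 → sign −
step 2: pivot 2 → sign +
step 3: row/col 3 already zero → sign 0
signature = (1, 2, 1)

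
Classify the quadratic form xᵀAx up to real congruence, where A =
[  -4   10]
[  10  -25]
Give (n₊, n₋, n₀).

step 0: pivot -4 → sign −
step 1: row/col 1 already zero → sign 0
signature = (0, 1, 1)

Answer: (0, 1, 1)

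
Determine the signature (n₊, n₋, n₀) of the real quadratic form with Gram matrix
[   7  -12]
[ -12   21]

Answer: (2, 0, 0)

Derivation:
step 0: pivot 7 → sign +
step 1: pivot 3/7 → sign +
signature = (2, 0, 0)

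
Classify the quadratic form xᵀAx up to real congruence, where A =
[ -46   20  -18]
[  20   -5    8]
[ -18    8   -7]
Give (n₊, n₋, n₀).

step 0: pivot -46 → sign −
step 1: pivot 85/23 → sign +
step 2: pivot 3/85 → sign +
signature = (2, 1, 0)

Answer: (2, 1, 0)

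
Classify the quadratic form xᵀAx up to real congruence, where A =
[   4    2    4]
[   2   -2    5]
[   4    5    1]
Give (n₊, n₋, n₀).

step 0: pivot 4 → sign +
step 1: pivot -3 → sign −
step 2: row/col 2 already zero → sign 0
signature = (1, 1, 1)

Answer: (1, 1, 1)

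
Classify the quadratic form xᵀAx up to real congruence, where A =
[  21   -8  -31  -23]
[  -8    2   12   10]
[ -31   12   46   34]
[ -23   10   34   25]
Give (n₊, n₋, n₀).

step 0: pivot 21 → sign +
step 1: pivot -22/21 → sign −
step 2: pivot 3/11 → sign +
step 3: pivot 1 → sign +
signature = (3, 1, 0)

Answer: (3, 1, 0)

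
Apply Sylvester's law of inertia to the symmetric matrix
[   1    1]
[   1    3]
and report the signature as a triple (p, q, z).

Answer: (2, 0, 0)

Derivation:
step 0: pivot 1 → sign +
step 1: pivot 2 → sign +
signature = (2, 0, 0)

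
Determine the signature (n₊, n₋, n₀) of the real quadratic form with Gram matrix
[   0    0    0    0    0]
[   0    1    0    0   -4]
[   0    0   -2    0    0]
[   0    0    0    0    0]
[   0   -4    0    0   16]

step 0: pivot 1 → sign +
step 1: pivot -2 → sign −
step 2: row/col 2 already zero → sign 0
step 3: row/col 3 already zero → sign 0
step 4: row/col 4 already zero → sign 0
signature = (1, 1, 3)

Answer: (1, 1, 3)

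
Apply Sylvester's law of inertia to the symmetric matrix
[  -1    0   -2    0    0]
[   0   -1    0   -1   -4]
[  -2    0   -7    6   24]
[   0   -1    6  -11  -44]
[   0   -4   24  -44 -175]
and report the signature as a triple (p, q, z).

step 0: pivot -1 → sign −
step 1: pivot -1 → sign −
step 2: pivot -3 → sign −
step 3: pivot 2 → sign +
step 4: pivot 1 → sign +
signature = (2, 3, 0)

Answer: (2, 3, 0)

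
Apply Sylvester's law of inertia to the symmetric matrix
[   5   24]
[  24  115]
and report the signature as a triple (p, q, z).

Answer: (1, 1, 0)

Derivation:
step 0: pivot 5 → sign +
step 1: pivot -1/5 → sign −
signature = (1, 1, 0)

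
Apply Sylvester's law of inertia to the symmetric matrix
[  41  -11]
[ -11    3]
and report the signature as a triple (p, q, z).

Answer: (2, 0, 0)

Derivation:
step 0: pivot 41 → sign +
step 1: pivot 2/41 → sign +
signature = (2, 0, 0)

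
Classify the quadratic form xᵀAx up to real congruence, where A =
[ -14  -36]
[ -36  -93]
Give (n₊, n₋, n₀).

Answer: (0, 2, 0)

Derivation:
step 0: pivot -14 → sign −
step 1: pivot -3/7 → sign −
signature = (0, 2, 0)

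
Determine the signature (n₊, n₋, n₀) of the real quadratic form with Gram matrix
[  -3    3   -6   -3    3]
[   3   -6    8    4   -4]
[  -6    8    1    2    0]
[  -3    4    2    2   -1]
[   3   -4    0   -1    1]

step 0: pivot -3 → sign −
step 1: pivot -3 → sign −
step 2: pivot 43/3 → sign +
step 3: pivot 4/43 → sign +
step 4: pivot 1/4 → sign +
signature = (3, 2, 0)

Answer: (3, 2, 0)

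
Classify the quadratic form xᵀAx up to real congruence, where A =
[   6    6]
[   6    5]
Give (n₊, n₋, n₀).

step 0: pivot 6 → sign +
step 1: pivot -1 → sign −
signature = (1, 1, 0)

Answer: (1, 1, 0)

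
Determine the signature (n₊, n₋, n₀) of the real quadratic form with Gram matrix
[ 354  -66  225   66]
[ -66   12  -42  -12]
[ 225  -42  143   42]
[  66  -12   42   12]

step 0: pivot 354 → sign +
step 1: pivot -18/59 → sign −
step 2: row/col 2 already zero → sign 0
step 3: row/col 3 already zero → sign 0
signature = (1, 1, 2)

Answer: (1, 1, 2)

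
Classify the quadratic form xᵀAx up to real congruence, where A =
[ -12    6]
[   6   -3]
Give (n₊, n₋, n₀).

step 0: pivot -12 → sign −
step 1: row/col 1 already zero → sign 0
signature = (0, 1, 1)

Answer: (0, 1, 1)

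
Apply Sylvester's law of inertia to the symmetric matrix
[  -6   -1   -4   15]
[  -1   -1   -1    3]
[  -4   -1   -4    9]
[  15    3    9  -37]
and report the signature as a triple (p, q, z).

Answer: (1, 3, 0)

Derivation:
step 0: pivot -6 → sign −
step 1: pivot -5/6 → sign −
step 2: pivot -6/5 → sign −
step 3: pivot 2 → sign +
signature = (1, 3, 0)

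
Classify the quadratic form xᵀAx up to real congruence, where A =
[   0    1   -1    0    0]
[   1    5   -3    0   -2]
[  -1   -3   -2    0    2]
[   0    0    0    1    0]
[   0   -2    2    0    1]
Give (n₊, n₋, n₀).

Answer: (3, 2, 0)

Derivation:
step 0: pivot 5 → sign +
step 1: pivot -1/5 → sign −
step 2: pivot -3 → sign −
step 3: pivot 1 → sign +
step 4: pivot 1 → sign +
signature = (3, 2, 0)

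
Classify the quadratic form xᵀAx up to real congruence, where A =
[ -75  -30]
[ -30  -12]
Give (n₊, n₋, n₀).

step 0: pivot -75 → sign −
step 1: row/col 1 already zero → sign 0
signature = (0, 1, 1)

Answer: (0, 1, 1)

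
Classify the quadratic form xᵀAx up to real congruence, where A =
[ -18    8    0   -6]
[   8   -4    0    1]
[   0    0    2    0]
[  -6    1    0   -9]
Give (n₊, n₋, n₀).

step 0: pivot -18 → sign −
step 1: pivot -4/9 → sign −
step 2: pivot 2 → sign +
step 3: pivot -3/4 → sign −
signature = (1, 3, 0)

Answer: (1, 3, 0)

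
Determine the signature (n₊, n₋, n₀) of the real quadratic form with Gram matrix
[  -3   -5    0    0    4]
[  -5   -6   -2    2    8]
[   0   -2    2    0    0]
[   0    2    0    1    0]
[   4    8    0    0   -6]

Answer: (2, 3, 0)

Derivation:
step 0: pivot -3 → sign −
step 1: pivot 7/3 → sign +
step 2: pivot 2/7 → sign +
step 3: pivot -11 → sign −
step 4: pivot -2/11 → sign −
signature = (2, 3, 0)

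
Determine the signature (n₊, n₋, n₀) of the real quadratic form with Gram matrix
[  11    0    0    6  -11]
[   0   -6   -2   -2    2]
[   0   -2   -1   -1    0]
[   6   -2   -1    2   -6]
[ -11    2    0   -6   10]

step 0: pivot 11 → sign +
step 1: pivot -6 → sign −
step 2: pivot -1/3 → sign −
step 3: pivot -3/11 → sign −
step 4: pivot 1 → sign +
signature = (2, 3, 0)

Answer: (2, 3, 0)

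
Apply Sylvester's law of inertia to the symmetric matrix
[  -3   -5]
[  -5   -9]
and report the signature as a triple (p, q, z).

step 0: pivot -3 → sign −
step 1: pivot -2/3 → sign −
signature = (0, 2, 0)

Answer: (0, 2, 0)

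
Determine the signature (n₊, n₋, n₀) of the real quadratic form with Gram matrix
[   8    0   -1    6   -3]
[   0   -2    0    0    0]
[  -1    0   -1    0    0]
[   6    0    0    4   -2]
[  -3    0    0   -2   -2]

step 0: pivot 8 → sign +
step 1: pivot -2 → sign −
step 2: pivot -9/8 → sign −
step 3: pivot -3 → sign −
step 4: row/col 4 already zero → sign 0
signature = (1, 3, 1)

Answer: (1, 3, 1)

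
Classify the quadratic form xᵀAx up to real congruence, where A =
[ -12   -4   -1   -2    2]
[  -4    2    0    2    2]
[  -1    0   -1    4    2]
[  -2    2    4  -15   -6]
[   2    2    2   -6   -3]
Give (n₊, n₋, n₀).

Answer: (2, 3, 0)

Derivation:
step 0: pivot -12 → sign −
step 1: pivot 10/3 → sign +
step 2: pivot -19/20 → sign −
step 3: pivot -15/19 → sign −
step 4: pivot 1/15 → sign +
signature = (2, 3, 0)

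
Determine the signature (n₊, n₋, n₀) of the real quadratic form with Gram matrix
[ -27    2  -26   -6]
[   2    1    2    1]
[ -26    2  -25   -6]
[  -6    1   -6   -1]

step 0: pivot -27 → sign −
step 1: pivot 31/27 → sign +
step 2: pivot 1/31 → sign +
step 3: pivot -2 → sign −
signature = (2, 2, 0)

Answer: (2, 2, 0)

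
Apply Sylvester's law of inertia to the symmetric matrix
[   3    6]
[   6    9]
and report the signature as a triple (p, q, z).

Answer: (1, 1, 0)

Derivation:
step 0: pivot 3 → sign +
step 1: pivot -3 → sign −
signature = (1, 1, 0)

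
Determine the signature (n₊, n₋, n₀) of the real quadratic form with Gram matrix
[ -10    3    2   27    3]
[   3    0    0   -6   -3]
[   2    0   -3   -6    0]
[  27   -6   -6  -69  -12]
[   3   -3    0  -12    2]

Answer: (2, 3, 0)

Derivation:
step 0: pivot -10 → sign −
step 1: pivot 9/10 → sign +
step 2: pivot -3 → sign −
step 3: pivot 1/3 → sign +
step 4: pivot -1 → sign −
signature = (2, 3, 0)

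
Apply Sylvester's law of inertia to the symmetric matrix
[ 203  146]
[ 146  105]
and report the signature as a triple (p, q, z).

Answer: (1, 1, 0)

Derivation:
step 0: pivot 203 → sign +
step 1: pivot -1/203 → sign −
signature = (1, 1, 0)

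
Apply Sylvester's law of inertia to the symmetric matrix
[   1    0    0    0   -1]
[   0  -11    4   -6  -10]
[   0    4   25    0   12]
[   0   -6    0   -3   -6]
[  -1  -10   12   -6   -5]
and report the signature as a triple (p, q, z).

step 0: pivot 1 → sign +
step 1: pivot -11 → sign −
step 2: pivot 291/11 → sign +
step 3: pivot 9/97 → sign +
step 4: pivot 2/9 → sign +
signature = (4, 1, 0)

Answer: (4, 1, 0)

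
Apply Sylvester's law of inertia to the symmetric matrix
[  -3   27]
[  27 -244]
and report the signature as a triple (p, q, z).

step 0: pivot -3 → sign −
step 1: pivot -1 → sign −
signature = (0, 2, 0)

Answer: (0, 2, 0)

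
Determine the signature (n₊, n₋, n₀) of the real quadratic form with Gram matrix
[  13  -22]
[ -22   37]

step 0: pivot 13 → sign +
step 1: pivot -3/13 → sign −
signature = (1, 1, 0)

Answer: (1, 1, 0)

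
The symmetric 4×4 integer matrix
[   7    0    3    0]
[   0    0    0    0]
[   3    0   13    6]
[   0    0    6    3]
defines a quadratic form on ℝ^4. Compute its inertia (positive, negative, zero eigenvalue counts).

Answer: (2, 1, 1)

Derivation:
step 0: pivot 7 → sign +
step 1: pivot 82/7 → sign +
step 2: pivot -3/41 → sign −
step 3: row/col 3 already zero → sign 0
signature = (2, 1, 1)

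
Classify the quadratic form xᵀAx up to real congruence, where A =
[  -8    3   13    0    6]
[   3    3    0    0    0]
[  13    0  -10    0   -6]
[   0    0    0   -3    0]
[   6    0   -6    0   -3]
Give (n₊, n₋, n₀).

step 0: pivot -8 → sign −
step 1: pivot 33/8 → sign +
step 2: pivot 59/11 → sign +
step 3: pivot -3 → sign −
step 4: pivot 3/59 → sign +
signature = (3, 2, 0)

Answer: (3, 2, 0)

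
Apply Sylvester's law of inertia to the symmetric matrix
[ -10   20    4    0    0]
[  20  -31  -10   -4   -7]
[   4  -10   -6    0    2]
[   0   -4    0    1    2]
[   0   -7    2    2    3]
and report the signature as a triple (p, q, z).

step 0: pivot -10 → sign −
step 1: pivot 9 → sign +
step 2: pivot -218/45 → sign −
step 3: pivot -67/109 → sign −
step 4: pivot -6/67 → sign −
signature = (1, 4, 0)

Answer: (1, 4, 0)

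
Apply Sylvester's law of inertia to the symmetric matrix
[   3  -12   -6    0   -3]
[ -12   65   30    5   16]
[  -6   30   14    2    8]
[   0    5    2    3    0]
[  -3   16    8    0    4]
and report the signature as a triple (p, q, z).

step 0: pivot 3 → sign +
step 1: pivot 17 → sign +
step 2: pivot -2/17 → sign −
step 3: pivot 2 → sign +
step 4: pivot 3 → sign +
signature = (4, 1, 0)

Answer: (4, 1, 0)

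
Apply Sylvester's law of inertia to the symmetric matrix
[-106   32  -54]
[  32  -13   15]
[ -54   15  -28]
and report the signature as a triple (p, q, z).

Answer: (1, 2, 0)

Derivation:
step 0: pivot -106 → sign −
step 1: pivot -177/53 → sign −
step 2: pivot 1/59 → sign +
signature = (1, 2, 0)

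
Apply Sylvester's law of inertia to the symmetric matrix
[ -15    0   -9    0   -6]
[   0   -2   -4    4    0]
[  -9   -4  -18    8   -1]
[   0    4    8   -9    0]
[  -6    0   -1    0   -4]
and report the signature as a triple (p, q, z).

Answer: (0, 5, 0)

Derivation:
step 0: pivot -15 → sign −
step 1: pivot -2 → sign −
step 2: pivot -23/5 → sign −
step 3: pivot -1 → sign −
step 4: pivot -3/23 → sign −
signature = (0, 5, 0)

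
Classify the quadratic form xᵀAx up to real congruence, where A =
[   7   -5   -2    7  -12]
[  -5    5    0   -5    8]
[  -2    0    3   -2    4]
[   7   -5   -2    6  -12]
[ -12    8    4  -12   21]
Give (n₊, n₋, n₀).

Answer: (4, 1, 0)

Derivation:
step 0: pivot 7 → sign +
step 1: pivot 10/7 → sign +
step 2: pivot 1 → sign +
step 3: pivot -1 → sign −
step 4: pivot 1/5 → sign +
signature = (4, 1, 0)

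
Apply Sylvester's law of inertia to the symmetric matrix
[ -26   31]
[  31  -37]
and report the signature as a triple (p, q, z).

step 0: pivot -26 → sign −
step 1: pivot -1/26 → sign −
signature = (0, 2, 0)

Answer: (0, 2, 0)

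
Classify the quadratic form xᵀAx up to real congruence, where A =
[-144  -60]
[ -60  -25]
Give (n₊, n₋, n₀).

step 0: pivot -144 → sign −
step 1: row/col 1 already zero → sign 0
signature = (0, 1, 1)

Answer: (0, 1, 1)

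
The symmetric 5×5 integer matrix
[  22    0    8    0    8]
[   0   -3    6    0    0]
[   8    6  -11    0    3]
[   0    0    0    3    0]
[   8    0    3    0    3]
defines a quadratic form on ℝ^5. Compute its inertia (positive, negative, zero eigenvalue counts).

step 0: pivot 22 → sign +
step 1: pivot -3 → sign −
step 2: pivot -21/11 → sign −
step 3: pivot 3 → sign +
step 4: pivot 2/21 → sign +
signature = (3, 2, 0)

Answer: (3, 2, 0)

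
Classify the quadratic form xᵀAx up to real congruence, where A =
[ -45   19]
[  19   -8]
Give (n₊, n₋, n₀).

step 0: pivot -45 → sign −
step 1: pivot 1/45 → sign +
signature = (1, 1, 0)

Answer: (1, 1, 0)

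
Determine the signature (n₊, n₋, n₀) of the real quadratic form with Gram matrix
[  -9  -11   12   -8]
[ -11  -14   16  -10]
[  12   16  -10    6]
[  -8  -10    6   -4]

Answer: (2, 2, 0)

Derivation:
step 0: pivot -9 → sign −
step 1: pivot -5/9 → sign −
step 2: pivot 46/5 → sign +
step 3: pivot 6/23 → sign +
signature = (2, 2, 0)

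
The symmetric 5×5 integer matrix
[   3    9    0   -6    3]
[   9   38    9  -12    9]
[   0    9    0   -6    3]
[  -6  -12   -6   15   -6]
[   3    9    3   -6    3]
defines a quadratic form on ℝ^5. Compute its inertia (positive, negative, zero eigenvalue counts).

Answer: (3, 2, 0)

Derivation:
step 0: pivot 3 → sign +
step 1: pivot 11 → sign +
step 2: pivot -81/11 → sign −
step 3: pivot 143/9 → sign +
step 4: pivot -3/143 → sign −
signature = (3, 2, 0)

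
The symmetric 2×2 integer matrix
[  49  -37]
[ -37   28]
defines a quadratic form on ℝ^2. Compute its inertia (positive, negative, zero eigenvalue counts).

step 0: pivot 49 → sign +
step 1: pivot 3/49 → sign +
signature = (2, 0, 0)

Answer: (2, 0, 0)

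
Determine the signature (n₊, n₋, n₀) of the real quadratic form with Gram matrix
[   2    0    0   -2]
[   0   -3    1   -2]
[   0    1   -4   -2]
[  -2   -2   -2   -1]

Answer: (2, 2, 0)

Derivation:
step 0: pivot 2 → sign +
step 1: pivot -3 → sign −
step 2: pivot -11/3 → sign −
step 3: pivot 3/11 → sign +
signature = (2, 2, 0)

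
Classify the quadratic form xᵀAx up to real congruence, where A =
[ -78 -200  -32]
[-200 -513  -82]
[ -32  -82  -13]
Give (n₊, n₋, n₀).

step 0: pivot -78 → sign −
step 1: pivot -7/39 → sign −
step 2: pivot 1/7 → sign +
signature = (1, 2, 0)

Answer: (1, 2, 0)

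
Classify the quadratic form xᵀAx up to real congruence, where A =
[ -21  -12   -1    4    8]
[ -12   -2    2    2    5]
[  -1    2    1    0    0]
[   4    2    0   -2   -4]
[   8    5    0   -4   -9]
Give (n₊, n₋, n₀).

step 0: pivot -21 → sign −
step 1: pivot 34/7 → sign +
step 2: pivot -16/51 → sign −
step 3: pivot -5/4 → sign −
step 4: pivot -3/10 → sign −
signature = (1, 4, 0)

Answer: (1, 4, 0)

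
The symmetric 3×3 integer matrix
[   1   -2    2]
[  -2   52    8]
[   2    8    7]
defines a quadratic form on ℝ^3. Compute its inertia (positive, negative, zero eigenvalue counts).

Answer: (2, 0, 1)

Derivation:
step 0: pivot 1 → sign +
step 1: pivot 48 → sign +
step 2: row/col 2 already zero → sign 0
signature = (2, 0, 1)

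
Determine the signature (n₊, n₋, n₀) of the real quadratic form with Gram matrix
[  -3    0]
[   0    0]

Answer: (0, 1, 1)

Derivation:
step 0: pivot -3 → sign −
step 1: row/col 1 already zero → sign 0
signature = (0, 1, 1)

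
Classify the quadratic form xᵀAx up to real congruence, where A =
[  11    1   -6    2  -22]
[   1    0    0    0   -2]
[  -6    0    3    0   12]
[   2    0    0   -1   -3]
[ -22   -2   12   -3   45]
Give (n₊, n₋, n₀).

Answer: (3, 2, 0)

Derivation:
step 0: pivot 11 → sign +
step 1: pivot -1/11 → sign −
step 2: pivot 3 → sign +
step 3: pivot -1 → sign −
step 4: pivot 2 → sign +
signature = (3, 2, 0)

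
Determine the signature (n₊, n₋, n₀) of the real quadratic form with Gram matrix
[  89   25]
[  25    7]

Answer: (1, 1, 0)

Derivation:
step 0: pivot 89 → sign +
step 1: pivot -2/89 → sign −
signature = (1, 1, 0)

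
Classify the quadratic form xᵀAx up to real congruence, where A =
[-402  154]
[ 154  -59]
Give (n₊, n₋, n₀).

step 0: pivot -402 → sign −
step 1: pivot -1/201 → sign −
signature = (0, 2, 0)

Answer: (0, 2, 0)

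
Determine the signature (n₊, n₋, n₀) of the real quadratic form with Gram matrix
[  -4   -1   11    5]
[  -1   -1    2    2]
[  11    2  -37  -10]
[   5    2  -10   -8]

step 0: pivot -4 → sign −
step 1: pivot -3/4 → sign −
step 2: pivot -6 → sign −
step 3: pivot 1/2 → sign +
signature = (1, 3, 0)

Answer: (1, 3, 0)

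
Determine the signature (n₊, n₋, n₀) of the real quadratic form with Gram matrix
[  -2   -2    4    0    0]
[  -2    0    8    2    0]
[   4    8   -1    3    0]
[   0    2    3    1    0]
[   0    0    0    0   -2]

step 0: pivot -2 → sign −
step 1: pivot 2 → sign +
step 2: pivot -1 → sign −
step 3: pivot -2 → sign −
step 4: row/col 4 already zero → sign 0
signature = (1, 3, 1)

Answer: (1, 3, 1)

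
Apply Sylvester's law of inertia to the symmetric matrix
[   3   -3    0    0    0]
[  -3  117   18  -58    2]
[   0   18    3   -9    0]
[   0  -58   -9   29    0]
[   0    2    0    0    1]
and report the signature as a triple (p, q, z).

Answer: (4, 1, 0)

Derivation:
step 0: pivot 3 → sign +
step 1: pivot 114 → sign +
step 2: pivot 3/19 → sign +
step 3: pivot -2/3 → sign −
step 4: pivot 3 → sign +
signature = (4, 1, 0)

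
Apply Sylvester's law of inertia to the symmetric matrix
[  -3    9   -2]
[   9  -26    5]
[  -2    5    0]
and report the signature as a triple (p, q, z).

Answer: (2, 1, 0)

Derivation:
step 0: pivot -3 → sign −
step 1: pivot 1 → sign +
step 2: pivot 1/3 → sign +
signature = (2, 1, 0)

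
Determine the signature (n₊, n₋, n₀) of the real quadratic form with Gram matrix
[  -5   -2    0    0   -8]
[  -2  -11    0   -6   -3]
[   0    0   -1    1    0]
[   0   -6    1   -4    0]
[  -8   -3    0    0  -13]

step 0: pivot -5 → sign −
step 1: pivot -51/5 → sign −
step 2: pivot -1 → sign −
step 3: pivot 9/17 → sign +
step 4: pivot -2/9 → sign −
signature = (1, 4, 0)

Answer: (1, 4, 0)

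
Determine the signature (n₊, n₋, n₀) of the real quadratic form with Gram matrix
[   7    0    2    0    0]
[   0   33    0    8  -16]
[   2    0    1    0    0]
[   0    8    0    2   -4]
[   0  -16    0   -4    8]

step 0: pivot 7 → sign +
step 1: pivot 33 → sign +
step 2: pivot 3/7 → sign +
step 3: pivot 2/33 → sign +
step 4: row/col 4 already zero → sign 0
signature = (4, 0, 1)

Answer: (4, 0, 1)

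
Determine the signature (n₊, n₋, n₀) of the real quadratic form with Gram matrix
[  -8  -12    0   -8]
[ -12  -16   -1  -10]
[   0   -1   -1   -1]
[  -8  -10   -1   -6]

Answer: (1, 2, 1)

Derivation:
step 0: pivot -8 → sign −
step 1: pivot 2 → sign +
step 2: pivot -3/2 → sign −
step 3: row/col 3 already zero → sign 0
signature = (1, 2, 1)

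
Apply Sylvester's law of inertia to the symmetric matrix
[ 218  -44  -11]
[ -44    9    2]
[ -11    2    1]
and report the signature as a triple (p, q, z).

step 0: pivot 218 → sign +
step 1: pivot 13/109 → sign +
step 2: pivot 1/26 → sign +
signature = (3, 0, 0)

Answer: (3, 0, 0)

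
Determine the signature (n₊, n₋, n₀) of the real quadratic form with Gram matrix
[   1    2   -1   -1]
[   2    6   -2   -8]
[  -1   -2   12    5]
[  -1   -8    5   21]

step 0: pivot 1 → sign +
step 1: pivot 2 → sign +
step 2: pivot 11 → sign +
step 3: pivot 6/11 → sign +
signature = (4, 0, 0)

Answer: (4, 0, 0)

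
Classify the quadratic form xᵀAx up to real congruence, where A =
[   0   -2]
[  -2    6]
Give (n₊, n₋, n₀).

Answer: (1, 1, 0)

Derivation:
step 0: pivot 6 → sign +
step 1: pivot -2/3 → sign −
signature = (1, 1, 0)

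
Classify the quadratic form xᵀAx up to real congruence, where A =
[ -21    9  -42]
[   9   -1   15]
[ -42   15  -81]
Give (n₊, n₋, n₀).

Answer: (1, 2, 0)

Derivation:
step 0: pivot -21 → sign −
step 1: pivot 20/7 → sign +
step 2: pivot -3/20 → sign −
signature = (1, 2, 0)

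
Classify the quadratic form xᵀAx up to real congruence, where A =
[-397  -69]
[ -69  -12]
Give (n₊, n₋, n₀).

step 0: pivot -397 → sign −
step 1: pivot -3/397 → sign −
signature = (0, 2, 0)

Answer: (0, 2, 0)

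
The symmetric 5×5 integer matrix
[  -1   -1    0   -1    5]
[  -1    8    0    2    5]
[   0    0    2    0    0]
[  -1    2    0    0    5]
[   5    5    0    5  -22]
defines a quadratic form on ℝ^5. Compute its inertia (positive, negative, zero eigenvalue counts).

Answer: (3, 1, 1)

Derivation:
step 0: pivot -1 → sign −
step 1: pivot 9 → sign +
step 2: pivot 2 → sign +
step 3: pivot 3 → sign +
step 4: row/col 4 already zero → sign 0
signature = (3, 1, 1)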